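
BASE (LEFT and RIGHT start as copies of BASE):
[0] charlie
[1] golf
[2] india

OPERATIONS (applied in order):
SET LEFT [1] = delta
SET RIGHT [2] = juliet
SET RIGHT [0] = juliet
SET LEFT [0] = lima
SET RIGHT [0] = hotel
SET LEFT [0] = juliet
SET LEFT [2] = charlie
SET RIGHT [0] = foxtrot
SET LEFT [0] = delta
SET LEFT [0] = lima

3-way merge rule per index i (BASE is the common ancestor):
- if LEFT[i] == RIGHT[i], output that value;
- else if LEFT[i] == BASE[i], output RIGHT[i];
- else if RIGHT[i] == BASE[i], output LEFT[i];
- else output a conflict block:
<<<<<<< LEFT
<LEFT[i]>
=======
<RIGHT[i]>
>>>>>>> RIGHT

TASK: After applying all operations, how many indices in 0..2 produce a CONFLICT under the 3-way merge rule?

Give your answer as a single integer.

Final LEFT:  [lima, delta, charlie]
Final RIGHT: [foxtrot, golf, juliet]
i=0: BASE=charlie L=lima R=foxtrot all differ -> CONFLICT
i=1: L=delta, R=golf=BASE -> take LEFT -> delta
i=2: BASE=india L=charlie R=juliet all differ -> CONFLICT
Conflict count: 2

Answer: 2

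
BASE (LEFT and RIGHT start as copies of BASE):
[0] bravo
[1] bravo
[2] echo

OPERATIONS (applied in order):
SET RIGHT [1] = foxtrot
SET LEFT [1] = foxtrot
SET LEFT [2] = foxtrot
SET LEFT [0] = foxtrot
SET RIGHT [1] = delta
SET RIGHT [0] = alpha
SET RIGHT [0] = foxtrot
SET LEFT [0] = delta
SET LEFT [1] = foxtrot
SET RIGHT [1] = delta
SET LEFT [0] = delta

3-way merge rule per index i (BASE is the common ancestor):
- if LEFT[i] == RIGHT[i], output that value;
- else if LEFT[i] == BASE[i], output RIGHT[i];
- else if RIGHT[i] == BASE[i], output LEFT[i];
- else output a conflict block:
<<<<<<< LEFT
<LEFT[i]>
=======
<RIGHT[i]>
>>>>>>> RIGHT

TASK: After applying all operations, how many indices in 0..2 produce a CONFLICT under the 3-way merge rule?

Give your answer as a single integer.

Final LEFT:  [delta, foxtrot, foxtrot]
Final RIGHT: [foxtrot, delta, echo]
i=0: BASE=bravo L=delta R=foxtrot all differ -> CONFLICT
i=1: BASE=bravo L=foxtrot R=delta all differ -> CONFLICT
i=2: L=foxtrot, R=echo=BASE -> take LEFT -> foxtrot
Conflict count: 2

Answer: 2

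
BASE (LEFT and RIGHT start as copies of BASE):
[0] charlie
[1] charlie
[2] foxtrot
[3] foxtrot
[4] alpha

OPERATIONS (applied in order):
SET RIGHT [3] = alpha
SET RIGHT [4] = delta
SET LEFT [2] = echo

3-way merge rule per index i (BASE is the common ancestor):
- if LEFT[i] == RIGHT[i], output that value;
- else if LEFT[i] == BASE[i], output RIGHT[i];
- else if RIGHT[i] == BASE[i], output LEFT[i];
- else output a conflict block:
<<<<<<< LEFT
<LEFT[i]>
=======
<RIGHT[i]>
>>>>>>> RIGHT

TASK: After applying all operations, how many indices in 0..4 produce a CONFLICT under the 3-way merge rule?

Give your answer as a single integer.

Final LEFT:  [charlie, charlie, echo, foxtrot, alpha]
Final RIGHT: [charlie, charlie, foxtrot, alpha, delta]
i=0: L=charlie R=charlie -> agree -> charlie
i=1: L=charlie R=charlie -> agree -> charlie
i=2: L=echo, R=foxtrot=BASE -> take LEFT -> echo
i=3: L=foxtrot=BASE, R=alpha -> take RIGHT -> alpha
i=4: L=alpha=BASE, R=delta -> take RIGHT -> delta
Conflict count: 0

Answer: 0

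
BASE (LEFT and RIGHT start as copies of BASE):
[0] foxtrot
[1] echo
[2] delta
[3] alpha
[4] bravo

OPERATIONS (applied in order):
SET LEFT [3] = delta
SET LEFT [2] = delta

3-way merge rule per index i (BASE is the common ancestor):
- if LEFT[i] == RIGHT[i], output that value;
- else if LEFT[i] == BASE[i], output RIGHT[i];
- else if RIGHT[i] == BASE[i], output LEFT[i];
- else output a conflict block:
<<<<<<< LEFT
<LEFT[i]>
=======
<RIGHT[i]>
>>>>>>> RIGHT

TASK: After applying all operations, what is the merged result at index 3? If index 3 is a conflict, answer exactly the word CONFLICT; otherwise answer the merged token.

Answer: delta

Derivation:
Final LEFT:  [foxtrot, echo, delta, delta, bravo]
Final RIGHT: [foxtrot, echo, delta, alpha, bravo]
i=0: L=foxtrot R=foxtrot -> agree -> foxtrot
i=1: L=echo R=echo -> agree -> echo
i=2: L=delta R=delta -> agree -> delta
i=3: L=delta, R=alpha=BASE -> take LEFT -> delta
i=4: L=bravo R=bravo -> agree -> bravo
Index 3 -> delta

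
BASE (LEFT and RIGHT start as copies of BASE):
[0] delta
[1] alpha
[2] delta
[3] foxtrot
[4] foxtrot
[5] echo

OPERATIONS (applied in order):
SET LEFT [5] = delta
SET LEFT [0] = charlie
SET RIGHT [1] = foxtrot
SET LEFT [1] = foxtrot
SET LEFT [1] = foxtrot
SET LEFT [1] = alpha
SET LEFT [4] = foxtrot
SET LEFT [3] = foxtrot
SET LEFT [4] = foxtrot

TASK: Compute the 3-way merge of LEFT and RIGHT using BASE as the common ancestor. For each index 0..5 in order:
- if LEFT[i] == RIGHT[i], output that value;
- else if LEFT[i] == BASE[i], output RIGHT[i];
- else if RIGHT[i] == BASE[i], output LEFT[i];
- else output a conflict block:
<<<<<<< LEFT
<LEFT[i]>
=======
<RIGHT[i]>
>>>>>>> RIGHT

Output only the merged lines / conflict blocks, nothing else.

Answer: charlie
foxtrot
delta
foxtrot
foxtrot
delta

Derivation:
Final LEFT:  [charlie, alpha, delta, foxtrot, foxtrot, delta]
Final RIGHT: [delta, foxtrot, delta, foxtrot, foxtrot, echo]
i=0: L=charlie, R=delta=BASE -> take LEFT -> charlie
i=1: L=alpha=BASE, R=foxtrot -> take RIGHT -> foxtrot
i=2: L=delta R=delta -> agree -> delta
i=3: L=foxtrot R=foxtrot -> agree -> foxtrot
i=4: L=foxtrot R=foxtrot -> agree -> foxtrot
i=5: L=delta, R=echo=BASE -> take LEFT -> delta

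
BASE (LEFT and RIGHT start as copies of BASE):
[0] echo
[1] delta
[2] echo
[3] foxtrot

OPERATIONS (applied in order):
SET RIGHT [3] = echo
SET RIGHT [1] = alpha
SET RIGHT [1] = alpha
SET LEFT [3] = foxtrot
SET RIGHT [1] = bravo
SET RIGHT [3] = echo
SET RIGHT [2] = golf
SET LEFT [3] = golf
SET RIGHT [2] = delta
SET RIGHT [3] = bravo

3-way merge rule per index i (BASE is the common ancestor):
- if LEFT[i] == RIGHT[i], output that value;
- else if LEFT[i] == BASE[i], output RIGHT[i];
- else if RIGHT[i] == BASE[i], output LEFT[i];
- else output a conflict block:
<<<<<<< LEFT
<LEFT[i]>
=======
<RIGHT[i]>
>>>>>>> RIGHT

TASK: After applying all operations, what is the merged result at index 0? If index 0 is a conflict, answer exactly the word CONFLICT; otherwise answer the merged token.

Final LEFT:  [echo, delta, echo, golf]
Final RIGHT: [echo, bravo, delta, bravo]
i=0: L=echo R=echo -> agree -> echo
i=1: L=delta=BASE, R=bravo -> take RIGHT -> bravo
i=2: L=echo=BASE, R=delta -> take RIGHT -> delta
i=3: BASE=foxtrot L=golf R=bravo all differ -> CONFLICT
Index 0 -> echo

Answer: echo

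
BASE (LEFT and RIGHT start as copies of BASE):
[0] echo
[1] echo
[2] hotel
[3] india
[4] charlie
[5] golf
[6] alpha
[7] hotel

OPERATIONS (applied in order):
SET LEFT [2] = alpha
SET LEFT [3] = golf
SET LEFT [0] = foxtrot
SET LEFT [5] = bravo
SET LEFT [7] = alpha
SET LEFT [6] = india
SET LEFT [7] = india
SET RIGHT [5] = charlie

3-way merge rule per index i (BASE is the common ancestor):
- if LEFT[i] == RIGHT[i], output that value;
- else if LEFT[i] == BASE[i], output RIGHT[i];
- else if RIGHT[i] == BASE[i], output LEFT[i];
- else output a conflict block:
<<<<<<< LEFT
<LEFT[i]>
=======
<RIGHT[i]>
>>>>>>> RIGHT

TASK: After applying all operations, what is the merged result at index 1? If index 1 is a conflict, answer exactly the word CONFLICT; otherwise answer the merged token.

Answer: echo

Derivation:
Final LEFT:  [foxtrot, echo, alpha, golf, charlie, bravo, india, india]
Final RIGHT: [echo, echo, hotel, india, charlie, charlie, alpha, hotel]
i=0: L=foxtrot, R=echo=BASE -> take LEFT -> foxtrot
i=1: L=echo R=echo -> agree -> echo
i=2: L=alpha, R=hotel=BASE -> take LEFT -> alpha
i=3: L=golf, R=india=BASE -> take LEFT -> golf
i=4: L=charlie R=charlie -> agree -> charlie
i=5: BASE=golf L=bravo R=charlie all differ -> CONFLICT
i=6: L=india, R=alpha=BASE -> take LEFT -> india
i=7: L=india, R=hotel=BASE -> take LEFT -> india
Index 1 -> echo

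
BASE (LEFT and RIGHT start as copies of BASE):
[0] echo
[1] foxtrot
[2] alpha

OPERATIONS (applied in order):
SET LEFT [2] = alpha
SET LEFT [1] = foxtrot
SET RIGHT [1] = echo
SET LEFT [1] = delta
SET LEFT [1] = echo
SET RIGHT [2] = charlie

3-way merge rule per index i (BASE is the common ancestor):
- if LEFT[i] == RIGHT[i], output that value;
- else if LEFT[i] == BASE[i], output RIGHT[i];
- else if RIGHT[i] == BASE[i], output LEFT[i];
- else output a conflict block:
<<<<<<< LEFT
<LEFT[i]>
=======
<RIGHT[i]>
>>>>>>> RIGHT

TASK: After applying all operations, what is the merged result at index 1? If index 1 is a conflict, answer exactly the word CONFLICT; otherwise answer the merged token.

Answer: echo

Derivation:
Final LEFT:  [echo, echo, alpha]
Final RIGHT: [echo, echo, charlie]
i=0: L=echo R=echo -> agree -> echo
i=1: L=echo R=echo -> agree -> echo
i=2: L=alpha=BASE, R=charlie -> take RIGHT -> charlie
Index 1 -> echo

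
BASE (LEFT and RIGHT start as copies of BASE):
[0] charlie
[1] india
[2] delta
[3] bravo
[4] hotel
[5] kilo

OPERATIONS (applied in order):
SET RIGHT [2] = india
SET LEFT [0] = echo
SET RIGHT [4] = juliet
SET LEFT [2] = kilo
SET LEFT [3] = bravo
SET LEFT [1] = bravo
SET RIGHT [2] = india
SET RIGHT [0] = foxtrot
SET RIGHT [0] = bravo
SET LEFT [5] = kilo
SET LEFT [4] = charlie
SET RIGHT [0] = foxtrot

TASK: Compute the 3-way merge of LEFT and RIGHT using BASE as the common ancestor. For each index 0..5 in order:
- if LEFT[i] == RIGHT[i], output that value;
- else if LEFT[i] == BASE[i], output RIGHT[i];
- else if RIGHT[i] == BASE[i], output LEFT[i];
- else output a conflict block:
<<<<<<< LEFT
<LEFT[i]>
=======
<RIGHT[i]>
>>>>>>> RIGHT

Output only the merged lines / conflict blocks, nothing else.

Final LEFT:  [echo, bravo, kilo, bravo, charlie, kilo]
Final RIGHT: [foxtrot, india, india, bravo, juliet, kilo]
i=0: BASE=charlie L=echo R=foxtrot all differ -> CONFLICT
i=1: L=bravo, R=india=BASE -> take LEFT -> bravo
i=2: BASE=delta L=kilo R=india all differ -> CONFLICT
i=3: L=bravo R=bravo -> agree -> bravo
i=4: BASE=hotel L=charlie R=juliet all differ -> CONFLICT
i=5: L=kilo R=kilo -> agree -> kilo

Answer: <<<<<<< LEFT
echo
=======
foxtrot
>>>>>>> RIGHT
bravo
<<<<<<< LEFT
kilo
=======
india
>>>>>>> RIGHT
bravo
<<<<<<< LEFT
charlie
=======
juliet
>>>>>>> RIGHT
kilo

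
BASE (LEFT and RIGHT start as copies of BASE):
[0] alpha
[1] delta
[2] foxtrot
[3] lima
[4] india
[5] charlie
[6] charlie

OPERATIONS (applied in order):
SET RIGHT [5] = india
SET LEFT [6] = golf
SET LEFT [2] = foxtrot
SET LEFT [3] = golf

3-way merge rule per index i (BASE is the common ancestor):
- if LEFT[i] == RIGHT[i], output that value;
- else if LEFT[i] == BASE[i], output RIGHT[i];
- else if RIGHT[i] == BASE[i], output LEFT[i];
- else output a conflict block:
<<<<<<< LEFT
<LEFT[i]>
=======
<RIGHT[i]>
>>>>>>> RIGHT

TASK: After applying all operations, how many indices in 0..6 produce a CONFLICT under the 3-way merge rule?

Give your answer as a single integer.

Answer: 0

Derivation:
Final LEFT:  [alpha, delta, foxtrot, golf, india, charlie, golf]
Final RIGHT: [alpha, delta, foxtrot, lima, india, india, charlie]
i=0: L=alpha R=alpha -> agree -> alpha
i=1: L=delta R=delta -> agree -> delta
i=2: L=foxtrot R=foxtrot -> agree -> foxtrot
i=3: L=golf, R=lima=BASE -> take LEFT -> golf
i=4: L=india R=india -> agree -> india
i=5: L=charlie=BASE, R=india -> take RIGHT -> india
i=6: L=golf, R=charlie=BASE -> take LEFT -> golf
Conflict count: 0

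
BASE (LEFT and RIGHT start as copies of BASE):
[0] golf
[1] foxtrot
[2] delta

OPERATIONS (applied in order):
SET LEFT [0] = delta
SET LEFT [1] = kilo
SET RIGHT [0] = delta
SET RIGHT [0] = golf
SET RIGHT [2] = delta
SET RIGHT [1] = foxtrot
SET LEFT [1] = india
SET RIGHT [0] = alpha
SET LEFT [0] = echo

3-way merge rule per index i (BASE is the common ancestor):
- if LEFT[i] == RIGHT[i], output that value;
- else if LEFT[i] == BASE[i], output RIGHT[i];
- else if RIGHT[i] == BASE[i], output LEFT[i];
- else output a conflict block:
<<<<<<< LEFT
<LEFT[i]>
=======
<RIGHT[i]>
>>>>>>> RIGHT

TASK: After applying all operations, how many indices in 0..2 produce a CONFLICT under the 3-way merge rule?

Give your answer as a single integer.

Final LEFT:  [echo, india, delta]
Final RIGHT: [alpha, foxtrot, delta]
i=0: BASE=golf L=echo R=alpha all differ -> CONFLICT
i=1: L=india, R=foxtrot=BASE -> take LEFT -> india
i=2: L=delta R=delta -> agree -> delta
Conflict count: 1

Answer: 1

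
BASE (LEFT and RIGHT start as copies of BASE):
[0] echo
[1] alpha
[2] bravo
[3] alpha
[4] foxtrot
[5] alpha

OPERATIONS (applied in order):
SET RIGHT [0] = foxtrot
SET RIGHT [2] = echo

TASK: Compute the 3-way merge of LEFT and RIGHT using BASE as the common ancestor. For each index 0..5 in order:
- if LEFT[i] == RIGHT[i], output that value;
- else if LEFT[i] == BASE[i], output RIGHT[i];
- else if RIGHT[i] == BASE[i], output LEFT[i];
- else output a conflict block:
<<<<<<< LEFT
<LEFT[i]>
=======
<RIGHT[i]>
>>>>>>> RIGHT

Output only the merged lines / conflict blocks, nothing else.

Answer: foxtrot
alpha
echo
alpha
foxtrot
alpha

Derivation:
Final LEFT:  [echo, alpha, bravo, alpha, foxtrot, alpha]
Final RIGHT: [foxtrot, alpha, echo, alpha, foxtrot, alpha]
i=0: L=echo=BASE, R=foxtrot -> take RIGHT -> foxtrot
i=1: L=alpha R=alpha -> agree -> alpha
i=2: L=bravo=BASE, R=echo -> take RIGHT -> echo
i=3: L=alpha R=alpha -> agree -> alpha
i=4: L=foxtrot R=foxtrot -> agree -> foxtrot
i=5: L=alpha R=alpha -> agree -> alpha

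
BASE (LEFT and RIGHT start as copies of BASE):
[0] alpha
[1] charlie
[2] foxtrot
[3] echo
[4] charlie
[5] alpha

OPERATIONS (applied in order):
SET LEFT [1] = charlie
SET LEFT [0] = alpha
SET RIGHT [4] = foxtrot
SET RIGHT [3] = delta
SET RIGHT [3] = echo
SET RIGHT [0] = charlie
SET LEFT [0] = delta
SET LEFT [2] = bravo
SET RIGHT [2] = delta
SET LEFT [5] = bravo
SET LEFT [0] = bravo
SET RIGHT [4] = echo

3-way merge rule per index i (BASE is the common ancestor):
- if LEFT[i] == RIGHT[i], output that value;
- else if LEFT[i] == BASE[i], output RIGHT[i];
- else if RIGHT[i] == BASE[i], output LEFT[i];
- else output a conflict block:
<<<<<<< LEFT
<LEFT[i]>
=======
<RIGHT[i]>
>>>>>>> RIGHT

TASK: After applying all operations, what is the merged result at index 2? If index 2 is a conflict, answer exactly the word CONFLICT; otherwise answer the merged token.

Answer: CONFLICT

Derivation:
Final LEFT:  [bravo, charlie, bravo, echo, charlie, bravo]
Final RIGHT: [charlie, charlie, delta, echo, echo, alpha]
i=0: BASE=alpha L=bravo R=charlie all differ -> CONFLICT
i=1: L=charlie R=charlie -> agree -> charlie
i=2: BASE=foxtrot L=bravo R=delta all differ -> CONFLICT
i=3: L=echo R=echo -> agree -> echo
i=4: L=charlie=BASE, R=echo -> take RIGHT -> echo
i=5: L=bravo, R=alpha=BASE -> take LEFT -> bravo
Index 2 -> CONFLICT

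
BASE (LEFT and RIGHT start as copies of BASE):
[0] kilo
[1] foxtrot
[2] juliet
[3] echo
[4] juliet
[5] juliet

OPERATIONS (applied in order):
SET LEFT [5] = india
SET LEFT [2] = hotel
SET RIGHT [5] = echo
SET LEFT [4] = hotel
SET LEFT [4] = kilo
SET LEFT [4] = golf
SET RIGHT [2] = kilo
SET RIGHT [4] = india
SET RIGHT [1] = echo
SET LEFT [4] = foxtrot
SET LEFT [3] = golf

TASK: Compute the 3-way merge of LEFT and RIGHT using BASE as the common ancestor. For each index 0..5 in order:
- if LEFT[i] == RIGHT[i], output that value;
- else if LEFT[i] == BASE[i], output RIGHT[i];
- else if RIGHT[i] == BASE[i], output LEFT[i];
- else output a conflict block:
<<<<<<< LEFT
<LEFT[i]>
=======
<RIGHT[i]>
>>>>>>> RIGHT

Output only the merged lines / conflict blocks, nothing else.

Final LEFT:  [kilo, foxtrot, hotel, golf, foxtrot, india]
Final RIGHT: [kilo, echo, kilo, echo, india, echo]
i=0: L=kilo R=kilo -> agree -> kilo
i=1: L=foxtrot=BASE, R=echo -> take RIGHT -> echo
i=2: BASE=juliet L=hotel R=kilo all differ -> CONFLICT
i=3: L=golf, R=echo=BASE -> take LEFT -> golf
i=4: BASE=juliet L=foxtrot R=india all differ -> CONFLICT
i=5: BASE=juliet L=india R=echo all differ -> CONFLICT

Answer: kilo
echo
<<<<<<< LEFT
hotel
=======
kilo
>>>>>>> RIGHT
golf
<<<<<<< LEFT
foxtrot
=======
india
>>>>>>> RIGHT
<<<<<<< LEFT
india
=======
echo
>>>>>>> RIGHT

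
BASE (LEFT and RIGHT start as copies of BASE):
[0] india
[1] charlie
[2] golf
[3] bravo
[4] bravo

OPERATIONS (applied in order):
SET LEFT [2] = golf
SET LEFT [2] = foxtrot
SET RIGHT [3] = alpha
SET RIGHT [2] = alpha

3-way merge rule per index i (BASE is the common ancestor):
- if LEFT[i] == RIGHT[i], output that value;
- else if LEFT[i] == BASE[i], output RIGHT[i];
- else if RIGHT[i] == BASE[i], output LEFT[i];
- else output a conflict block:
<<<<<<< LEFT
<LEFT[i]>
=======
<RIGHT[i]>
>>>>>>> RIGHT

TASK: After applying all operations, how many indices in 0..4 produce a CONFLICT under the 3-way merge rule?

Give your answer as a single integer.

Answer: 1

Derivation:
Final LEFT:  [india, charlie, foxtrot, bravo, bravo]
Final RIGHT: [india, charlie, alpha, alpha, bravo]
i=0: L=india R=india -> agree -> india
i=1: L=charlie R=charlie -> agree -> charlie
i=2: BASE=golf L=foxtrot R=alpha all differ -> CONFLICT
i=3: L=bravo=BASE, R=alpha -> take RIGHT -> alpha
i=4: L=bravo R=bravo -> agree -> bravo
Conflict count: 1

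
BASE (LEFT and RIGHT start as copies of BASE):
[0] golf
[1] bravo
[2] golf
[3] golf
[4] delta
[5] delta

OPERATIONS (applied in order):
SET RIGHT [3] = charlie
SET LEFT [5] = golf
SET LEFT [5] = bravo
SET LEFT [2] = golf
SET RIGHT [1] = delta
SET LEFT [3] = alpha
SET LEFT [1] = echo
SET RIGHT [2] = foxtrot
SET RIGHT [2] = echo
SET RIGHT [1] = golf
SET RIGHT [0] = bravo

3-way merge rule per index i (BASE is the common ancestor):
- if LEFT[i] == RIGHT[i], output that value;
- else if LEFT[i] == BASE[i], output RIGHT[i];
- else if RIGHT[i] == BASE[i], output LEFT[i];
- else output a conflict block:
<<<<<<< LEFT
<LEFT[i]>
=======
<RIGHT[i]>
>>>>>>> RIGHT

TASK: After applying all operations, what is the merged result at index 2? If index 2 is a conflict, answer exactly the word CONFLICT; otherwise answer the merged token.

Final LEFT:  [golf, echo, golf, alpha, delta, bravo]
Final RIGHT: [bravo, golf, echo, charlie, delta, delta]
i=0: L=golf=BASE, R=bravo -> take RIGHT -> bravo
i=1: BASE=bravo L=echo R=golf all differ -> CONFLICT
i=2: L=golf=BASE, R=echo -> take RIGHT -> echo
i=3: BASE=golf L=alpha R=charlie all differ -> CONFLICT
i=4: L=delta R=delta -> agree -> delta
i=5: L=bravo, R=delta=BASE -> take LEFT -> bravo
Index 2 -> echo

Answer: echo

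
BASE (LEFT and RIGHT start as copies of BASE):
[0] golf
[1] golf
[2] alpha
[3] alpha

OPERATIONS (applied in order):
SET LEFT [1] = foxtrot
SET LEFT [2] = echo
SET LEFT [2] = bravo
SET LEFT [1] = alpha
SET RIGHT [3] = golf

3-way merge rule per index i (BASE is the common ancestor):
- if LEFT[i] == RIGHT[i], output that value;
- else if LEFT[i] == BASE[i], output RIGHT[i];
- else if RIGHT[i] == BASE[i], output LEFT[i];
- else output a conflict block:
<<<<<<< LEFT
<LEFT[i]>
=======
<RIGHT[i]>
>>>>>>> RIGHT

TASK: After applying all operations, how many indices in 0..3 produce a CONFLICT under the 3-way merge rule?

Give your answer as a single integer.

Final LEFT:  [golf, alpha, bravo, alpha]
Final RIGHT: [golf, golf, alpha, golf]
i=0: L=golf R=golf -> agree -> golf
i=1: L=alpha, R=golf=BASE -> take LEFT -> alpha
i=2: L=bravo, R=alpha=BASE -> take LEFT -> bravo
i=3: L=alpha=BASE, R=golf -> take RIGHT -> golf
Conflict count: 0

Answer: 0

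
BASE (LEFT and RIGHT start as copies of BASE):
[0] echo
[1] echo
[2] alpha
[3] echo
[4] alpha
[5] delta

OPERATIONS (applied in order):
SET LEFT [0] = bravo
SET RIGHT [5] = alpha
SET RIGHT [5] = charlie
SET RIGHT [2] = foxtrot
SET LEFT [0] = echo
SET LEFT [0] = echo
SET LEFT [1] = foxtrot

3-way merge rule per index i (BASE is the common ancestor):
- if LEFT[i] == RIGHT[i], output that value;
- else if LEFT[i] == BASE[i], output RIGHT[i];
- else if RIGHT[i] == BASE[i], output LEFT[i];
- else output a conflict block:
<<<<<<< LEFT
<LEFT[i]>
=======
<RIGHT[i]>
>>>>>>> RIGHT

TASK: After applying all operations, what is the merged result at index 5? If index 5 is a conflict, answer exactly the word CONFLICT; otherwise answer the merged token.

Answer: charlie

Derivation:
Final LEFT:  [echo, foxtrot, alpha, echo, alpha, delta]
Final RIGHT: [echo, echo, foxtrot, echo, alpha, charlie]
i=0: L=echo R=echo -> agree -> echo
i=1: L=foxtrot, R=echo=BASE -> take LEFT -> foxtrot
i=2: L=alpha=BASE, R=foxtrot -> take RIGHT -> foxtrot
i=3: L=echo R=echo -> agree -> echo
i=4: L=alpha R=alpha -> agree -> alpha
i=5: L=delta=BASE, R=charlie -> take RIGHT -> charlie
Index 5 -> charlie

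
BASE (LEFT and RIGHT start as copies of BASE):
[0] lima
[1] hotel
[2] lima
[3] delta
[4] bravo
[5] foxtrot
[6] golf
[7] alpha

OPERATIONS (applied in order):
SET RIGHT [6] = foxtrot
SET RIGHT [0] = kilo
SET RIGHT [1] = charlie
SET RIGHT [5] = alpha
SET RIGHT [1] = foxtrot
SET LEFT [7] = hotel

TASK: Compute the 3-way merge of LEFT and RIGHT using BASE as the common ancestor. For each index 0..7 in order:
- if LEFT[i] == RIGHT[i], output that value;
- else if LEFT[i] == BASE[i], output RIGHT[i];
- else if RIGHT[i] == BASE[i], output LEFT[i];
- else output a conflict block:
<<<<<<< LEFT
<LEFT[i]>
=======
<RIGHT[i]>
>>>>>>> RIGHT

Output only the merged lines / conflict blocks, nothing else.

Final LEFT:  [lima, hotel, lima, delta, bravo, foxtrot, golf, hotel]
Final RIGHT: [kilo, foxtrot, lima, delta, bravo, alpha, foxtrot, alpha]
i=0: L=lima=BASE, R=kilo -> take RIGHT -> kilo
i=1: L=hotel=BASE, R=foxtrot -> take RIGHT -> foxtrot
i=2: L=lima R=lima -> agree -> lima
i=3: L=delta R=delta -> agree -> delta
i=4: L=bravo R=bravo -> agree -> bravo
i=5: L=foxtrot=BASE, R=alpha -> take RIGHT -> alpha
i=6: L=golf=BASE, R=foxtrot -> take RIGHT -> foxtrot
i=7: L=hotel, R=alpha=BASE -> take LEFT -> hotel

Answer: kilo
foxtrot
lima
delta
bravo
alpha
foxtrot
hotel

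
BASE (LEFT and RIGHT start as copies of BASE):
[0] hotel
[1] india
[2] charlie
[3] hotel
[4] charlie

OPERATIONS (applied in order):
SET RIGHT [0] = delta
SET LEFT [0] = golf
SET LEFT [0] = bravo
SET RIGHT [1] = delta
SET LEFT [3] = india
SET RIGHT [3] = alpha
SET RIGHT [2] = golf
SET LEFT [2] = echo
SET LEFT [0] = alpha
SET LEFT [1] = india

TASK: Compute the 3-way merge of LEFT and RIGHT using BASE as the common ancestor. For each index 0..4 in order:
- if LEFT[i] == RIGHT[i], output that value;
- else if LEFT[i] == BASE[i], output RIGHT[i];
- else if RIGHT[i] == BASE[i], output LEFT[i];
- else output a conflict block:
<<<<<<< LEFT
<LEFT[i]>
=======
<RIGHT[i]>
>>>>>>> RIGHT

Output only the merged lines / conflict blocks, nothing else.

Answer: <<<<<<< LEFT
alpha
=======
delta
>>>>>>> RIGHT
delta
<<<<<<< LEFT
echo
=======
golf
>>>>>>> RIGHT
<<<<<<< LEFT
india
=======
alpha
>>>>>>> RIGHT
charlie

Derivation:
Final LEFT:  [alpha, india, echo, india, charlie]
Final RIGHT: [delta, delta, golf, alpha, charlie]
i=0: BASE=hotel L=alpha R=delta all differ -> CONFLICT
i=1: L=india=BASE, R=delta -> take RIGHT -> delta
i=2: BASE=charlie L=echo R=golf all differ -> CONFLICT
i=3: BASE=hotel L=india R=alpha all differ -> CONFLICT
i=4: L=charlie R=charlie -> agree -> charlie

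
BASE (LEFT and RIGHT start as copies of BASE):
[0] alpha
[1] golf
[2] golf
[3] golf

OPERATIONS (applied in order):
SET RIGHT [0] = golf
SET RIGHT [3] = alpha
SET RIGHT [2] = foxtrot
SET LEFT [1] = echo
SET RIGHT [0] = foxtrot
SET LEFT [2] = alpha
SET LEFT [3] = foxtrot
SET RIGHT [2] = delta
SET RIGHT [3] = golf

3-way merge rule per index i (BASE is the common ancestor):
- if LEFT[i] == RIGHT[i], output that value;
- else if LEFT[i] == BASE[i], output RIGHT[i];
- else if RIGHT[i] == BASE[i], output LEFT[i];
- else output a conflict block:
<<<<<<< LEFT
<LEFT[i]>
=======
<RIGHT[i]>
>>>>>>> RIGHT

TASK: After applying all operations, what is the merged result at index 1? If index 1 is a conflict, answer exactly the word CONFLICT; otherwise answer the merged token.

Answer: echo

Derivation:
Final LEFT:  [alpha, echo, alpha, foxtrot]
Final RIGHT: [foxtrot, golf, delta, golf]
i=0: L=alpha=BASE, R=foxtrot -> take RIGHT -> foxtrot
i=1: L=echo, R=golf=BASE -> take LEFT -> echo
i=2: BASE=golf L=alpha R=delta all differ -> CONFLICT
i=3: L=foxtrot, R=golf=BASE -> take LEFT -> foxtrot
Index 1 -> echo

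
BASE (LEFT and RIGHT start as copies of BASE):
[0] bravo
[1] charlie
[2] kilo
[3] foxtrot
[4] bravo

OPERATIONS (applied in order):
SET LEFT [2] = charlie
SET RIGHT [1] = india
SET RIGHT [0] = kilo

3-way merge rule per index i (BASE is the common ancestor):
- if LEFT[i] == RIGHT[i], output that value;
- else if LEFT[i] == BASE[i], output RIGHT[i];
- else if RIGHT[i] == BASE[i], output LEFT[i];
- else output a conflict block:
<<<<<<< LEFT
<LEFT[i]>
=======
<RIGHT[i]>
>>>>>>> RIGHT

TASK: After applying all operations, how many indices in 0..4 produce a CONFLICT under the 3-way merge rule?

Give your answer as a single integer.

Final LEFT:  [bravo, charlie, charlie, foxtrot, bravo]
Final RIGHT: [kilo, india, kilo, foxtrot, bravo]
i=0: L=bravo=BASE, R=kilo -> take RIGHT -> kilo
i=1: L=charlie=BASE, R=india -> take RIGHT -> india
i=2: L=charlie, R=kilo=BASE -> take LEFT -> charlie
i=3: L=foxtrot R=foxtrot -> agree -> foxtrot
i=4: L=bravo R=bravo -> agree -> bravo
Conflict count: 0

Answer: 0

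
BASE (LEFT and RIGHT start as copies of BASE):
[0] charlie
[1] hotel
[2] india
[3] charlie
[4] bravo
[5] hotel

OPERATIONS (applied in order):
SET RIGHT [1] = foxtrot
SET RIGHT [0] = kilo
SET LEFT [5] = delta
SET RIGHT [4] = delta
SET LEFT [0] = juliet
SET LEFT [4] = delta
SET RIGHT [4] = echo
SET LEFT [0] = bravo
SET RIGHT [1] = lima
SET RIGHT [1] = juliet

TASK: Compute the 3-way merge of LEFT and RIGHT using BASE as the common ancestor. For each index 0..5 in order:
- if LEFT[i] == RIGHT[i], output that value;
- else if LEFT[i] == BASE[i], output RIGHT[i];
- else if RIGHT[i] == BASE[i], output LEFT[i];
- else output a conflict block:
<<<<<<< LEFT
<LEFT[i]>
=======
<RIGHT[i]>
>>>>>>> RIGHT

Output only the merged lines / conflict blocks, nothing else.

Final LEFT:  [bravo, hotel, india, charlie, delta, delta]
Final RIGHT: [kilo, juliet, india, charlie, echo, hotel]
i=0: BASE=charlie L=bravo R=kilo all differ -> CONFLICT
i=1: L=hotel=BASE, R=juliet -> take RIGHT -> juliet
i=2: L=india R=india -> agree -> india
i=3: L=charlie R=charlie -> agree -> charlie
i=4: BASE=bravo L=delta R=echo all differ -> CONFLICT
i=5: L=delta, R=hotel=BASE -> take LEFT -> delta

Answer: <<<<<<< LEFT
bravo
=======
kilo
>>>>>>> RIGHT
juliet
india
charlie
<<<<<<< LEFT
delta
=======
echo
>>>>>>> RIGHT
delta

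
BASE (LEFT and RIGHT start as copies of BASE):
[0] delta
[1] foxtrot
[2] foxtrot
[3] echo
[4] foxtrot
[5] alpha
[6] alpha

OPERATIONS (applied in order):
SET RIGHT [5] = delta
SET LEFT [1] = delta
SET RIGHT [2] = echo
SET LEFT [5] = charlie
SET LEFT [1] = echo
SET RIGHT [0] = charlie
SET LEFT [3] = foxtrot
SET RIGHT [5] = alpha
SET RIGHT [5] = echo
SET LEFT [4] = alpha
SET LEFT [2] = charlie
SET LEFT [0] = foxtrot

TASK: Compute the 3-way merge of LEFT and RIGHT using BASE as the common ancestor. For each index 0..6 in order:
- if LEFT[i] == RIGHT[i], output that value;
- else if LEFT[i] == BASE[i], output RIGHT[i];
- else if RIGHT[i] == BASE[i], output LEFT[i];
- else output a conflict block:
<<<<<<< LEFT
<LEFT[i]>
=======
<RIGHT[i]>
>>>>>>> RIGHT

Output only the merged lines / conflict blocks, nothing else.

Answer: <<<<<<< LEFT
foxtrot
=======
charlie
>>>>>>> RIGHT
echo
<<<<<<< LEFT
charlie
=======
echo
>>>>>>> RIGHT
foxtrot
alpha
<<<<<<< LEFT
charlie
=======
echo
>>>>>>> RIGHT
alpha

Derivation:
Final LEFT:  [foxtrot, echo, charlie, foxtrot, alpha, charlie, alpha]
Final RIGHT: [charlie, foxtrot, echo, echo, foxtrot, echo, alpha]
i=0: BASE=delta L=foxtrot R=charlie all differ -> CONFLICT
i=1: L=echo, R=foxtrot=BASE -> take LEFT -> echo
i=2: BASE=foxtrot L=charlie R=echo all differ -> CONFLICT
i=3: L=foxtrot, R=echo=BASE -> take LEFT -> foxtrot
i=4: L=alpha, R=foxtrot=BASE -> take LEFT -> alpha
i=5: BASE=alpha L=charlie R=echo all differ -> CONFLICT
i=6: L=alpha R=alpha -> agree -> alpha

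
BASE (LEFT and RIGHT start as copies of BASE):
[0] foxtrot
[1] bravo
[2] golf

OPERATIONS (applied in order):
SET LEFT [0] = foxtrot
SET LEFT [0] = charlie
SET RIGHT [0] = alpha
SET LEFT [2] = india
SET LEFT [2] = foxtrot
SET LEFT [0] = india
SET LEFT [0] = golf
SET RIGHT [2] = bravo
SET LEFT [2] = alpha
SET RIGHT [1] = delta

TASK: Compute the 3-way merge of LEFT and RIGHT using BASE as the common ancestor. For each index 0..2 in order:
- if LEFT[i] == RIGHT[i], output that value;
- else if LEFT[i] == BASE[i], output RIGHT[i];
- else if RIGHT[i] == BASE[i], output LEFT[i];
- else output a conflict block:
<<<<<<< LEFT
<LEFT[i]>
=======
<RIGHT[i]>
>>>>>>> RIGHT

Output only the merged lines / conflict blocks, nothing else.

Final LEFT:  [golf, bravo, alpha]
Final RIGHT: [alpha, delta, bravo]
i=0: BASE=foxtrot L=golf R=alpha all differ -> CONFLICT
i=1: L=bravo=BASE, R=delta -> take RIGHT -> delta
i=2: BASE=golf L=alpha R=bravo all differ -> CONFLICT

Answer: <<<<<<< LEFT
golf
=======
alpha
>>>>>>> RIGHT
delta
<<<<<<< LEFT
alpha
=======
bravo
>>>>>>> RIGHT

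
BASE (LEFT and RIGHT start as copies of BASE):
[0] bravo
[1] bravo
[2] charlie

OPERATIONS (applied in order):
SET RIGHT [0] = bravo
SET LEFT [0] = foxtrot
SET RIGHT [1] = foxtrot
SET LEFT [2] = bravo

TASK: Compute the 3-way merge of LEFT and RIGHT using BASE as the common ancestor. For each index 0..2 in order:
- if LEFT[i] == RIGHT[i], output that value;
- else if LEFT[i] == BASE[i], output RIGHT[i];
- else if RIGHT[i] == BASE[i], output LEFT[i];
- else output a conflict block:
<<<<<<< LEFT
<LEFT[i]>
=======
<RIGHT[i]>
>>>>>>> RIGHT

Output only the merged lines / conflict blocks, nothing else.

Answer: foxtrot
foxtrot
bravo

Derivation:
Final LEFT:  [foxtrot, bravo, bravo]
Final RIGHT: [bravo, foxtrot, charlie]
i=0: L=foxtrot, R=bravo=BASE -> take LEFT -> foxtrot
i=1: L=bravo=BASE, R=foxtrot -> take RIGHT -> foxtrot
i=2: L=bravo, R=charlie=BASE -> take LEFT -> bravo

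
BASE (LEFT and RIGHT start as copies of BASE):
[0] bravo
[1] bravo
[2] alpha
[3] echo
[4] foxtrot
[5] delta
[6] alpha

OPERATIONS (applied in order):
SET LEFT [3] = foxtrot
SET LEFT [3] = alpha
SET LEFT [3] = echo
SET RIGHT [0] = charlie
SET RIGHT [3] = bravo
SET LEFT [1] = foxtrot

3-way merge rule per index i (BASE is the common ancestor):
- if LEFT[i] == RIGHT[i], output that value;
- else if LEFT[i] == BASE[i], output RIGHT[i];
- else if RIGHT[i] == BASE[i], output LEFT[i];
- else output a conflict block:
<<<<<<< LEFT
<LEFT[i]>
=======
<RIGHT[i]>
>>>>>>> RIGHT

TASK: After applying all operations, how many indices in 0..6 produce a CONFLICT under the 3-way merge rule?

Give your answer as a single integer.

Answer: 0

Derivation:
Final LEFT:  [bravo, foxtrot, alpha, echo, foxtrot, delta, alpha]
Final RIGHT: [charlie, bravo, alpha, bravo, foxtrot, delta, alpha]
i=0: L=bravo=BASE, R=charlie -> take RIGHT -> charlie
i=1: L=foxtrot, R=bravo=BASE -> take LEFT -> foxtrot
i=2: L=alpha R=alpha -> agree -> alpha
i=3: L=echo=BASE, R=bravo -> take RIGHT -> bravo
i=4: L=foxtrot R=foxtrot -> agree -> foxtrot
i=5: L=delta R=delta -> agree -> delta
i=6: L=alpha R=alpha -> agree -> alpha
Conflict count: 0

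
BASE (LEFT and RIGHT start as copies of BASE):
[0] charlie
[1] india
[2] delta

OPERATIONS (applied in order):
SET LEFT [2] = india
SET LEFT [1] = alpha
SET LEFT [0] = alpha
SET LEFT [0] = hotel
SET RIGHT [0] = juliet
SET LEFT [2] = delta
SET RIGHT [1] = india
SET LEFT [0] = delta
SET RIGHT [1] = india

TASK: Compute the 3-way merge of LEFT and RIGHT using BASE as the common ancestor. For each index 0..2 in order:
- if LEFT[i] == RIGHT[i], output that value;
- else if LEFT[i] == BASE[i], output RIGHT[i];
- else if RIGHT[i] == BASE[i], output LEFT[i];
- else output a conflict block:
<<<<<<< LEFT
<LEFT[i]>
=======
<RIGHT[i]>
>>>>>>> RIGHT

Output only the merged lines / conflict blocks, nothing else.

Final LEFT:  [delta, alpha, delta]
Final RIGHT: [juliet, india, delta]
i=0: BASE=charlie L=delta R=juliet all differ -> CONFLICT
i=1: L=alpha, R=india=BASE -> take LEFT -> alpha
i=2: L=delta R=delta -> agree -> delta

Answer: <<<<<<< LEFT
delta
=======
juliet
>>>>>>> RIGHT
alpha
delta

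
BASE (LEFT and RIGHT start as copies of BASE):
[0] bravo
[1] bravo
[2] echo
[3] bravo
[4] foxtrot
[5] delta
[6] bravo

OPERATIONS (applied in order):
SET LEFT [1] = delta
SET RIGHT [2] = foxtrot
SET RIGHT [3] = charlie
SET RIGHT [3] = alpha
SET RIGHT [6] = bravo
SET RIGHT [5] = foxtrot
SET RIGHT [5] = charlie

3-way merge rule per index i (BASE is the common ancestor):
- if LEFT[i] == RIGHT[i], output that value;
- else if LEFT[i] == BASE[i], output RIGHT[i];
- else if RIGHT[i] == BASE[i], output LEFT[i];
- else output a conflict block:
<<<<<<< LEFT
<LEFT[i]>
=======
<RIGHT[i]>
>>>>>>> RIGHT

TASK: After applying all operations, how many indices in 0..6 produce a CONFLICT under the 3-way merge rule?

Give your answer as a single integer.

Final LEFT:  [bravo, delta, echo, bravo, foxtrot, delta, bravo]
Final RIGHT: [bravo, bravo, foxtrot, alpha, foxtrot, charlie, bravo]
i=0: L=bravo R=bravo -> agree -> bravo
i=1: L=delta, R=bravo=BASE -> take LEFT -> delta
i=2: L=echo=BASE, R=foxtrot -> take RIGHT -> foxtrot
i=3: L=bravo=BASE, R=alpha -> take RIGHT -> alpha
i=4: L=foxtrot R=foxtrot -> agree -> foxtrot
i=5: L=delta=BASE, R=charlie -> take RIGHT -> charlie
i=6: L=bravo R=bravo -> agree -> bravo
Conflict count: 0

Answer: 0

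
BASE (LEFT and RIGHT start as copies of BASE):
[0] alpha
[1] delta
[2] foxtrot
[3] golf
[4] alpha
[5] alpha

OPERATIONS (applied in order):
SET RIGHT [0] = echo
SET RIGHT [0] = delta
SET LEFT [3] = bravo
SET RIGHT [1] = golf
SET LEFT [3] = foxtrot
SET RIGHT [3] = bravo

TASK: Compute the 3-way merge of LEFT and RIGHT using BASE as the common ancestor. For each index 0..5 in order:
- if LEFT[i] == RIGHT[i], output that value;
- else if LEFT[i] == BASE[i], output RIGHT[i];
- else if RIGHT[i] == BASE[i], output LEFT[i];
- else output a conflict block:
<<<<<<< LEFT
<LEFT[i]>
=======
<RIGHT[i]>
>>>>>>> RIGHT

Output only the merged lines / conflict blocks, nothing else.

Answer: delta
golf
foxtrot
<<<<<<< LEFT
foxtrot
=======
bravo
>>>>>>> RIGHT
alpha
alpha

Derivation:
Final LEFT:  [alpha, delta, foxtrot, foxtrot, alpha, alpha]
Final RIGHT: [delta, golf, foxtrot, bravo, alpha, alpha]
i=0: L=alpha=BASE, R=delta -> take RIGHT -> delta
i=1: L=delta=BASE, R=golf -> take RIGHT -> golf
i=2: L=foxtrot R=foxtrot -> agree -> foxtrot
i=3: BASE=golf L=foxtrot R=bravo all differ -> CONFLICT
i=4: L=alpha R=alpha -> agree -> alpha
i=5: L=alpha R=alpha -> agree -> alpha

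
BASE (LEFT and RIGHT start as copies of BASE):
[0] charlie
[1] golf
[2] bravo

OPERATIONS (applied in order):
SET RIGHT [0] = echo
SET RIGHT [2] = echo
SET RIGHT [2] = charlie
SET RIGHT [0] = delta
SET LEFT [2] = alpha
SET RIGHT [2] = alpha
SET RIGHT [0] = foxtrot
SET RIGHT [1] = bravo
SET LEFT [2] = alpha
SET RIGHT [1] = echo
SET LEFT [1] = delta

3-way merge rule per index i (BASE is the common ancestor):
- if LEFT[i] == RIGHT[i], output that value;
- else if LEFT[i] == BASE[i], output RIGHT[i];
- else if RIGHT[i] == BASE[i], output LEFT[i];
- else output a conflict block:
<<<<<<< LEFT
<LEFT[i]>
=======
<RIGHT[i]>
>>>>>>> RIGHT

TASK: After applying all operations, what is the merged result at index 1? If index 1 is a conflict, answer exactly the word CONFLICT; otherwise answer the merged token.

Final LEFT:  [charlie, delta, alpha]
Final RIGHT: [foxtrot, echo, alpha]
i=0: L=charlie=BASE, R=foxtrot -> take RIGHT -> foxtrot
i=1: BASE=golf L=delta R=echo all differ -> CONFLICT
i=2: L=alpha R=alpha -> agree -> alpha
Index 1 -> CONFLICT

Answer: CONFLICT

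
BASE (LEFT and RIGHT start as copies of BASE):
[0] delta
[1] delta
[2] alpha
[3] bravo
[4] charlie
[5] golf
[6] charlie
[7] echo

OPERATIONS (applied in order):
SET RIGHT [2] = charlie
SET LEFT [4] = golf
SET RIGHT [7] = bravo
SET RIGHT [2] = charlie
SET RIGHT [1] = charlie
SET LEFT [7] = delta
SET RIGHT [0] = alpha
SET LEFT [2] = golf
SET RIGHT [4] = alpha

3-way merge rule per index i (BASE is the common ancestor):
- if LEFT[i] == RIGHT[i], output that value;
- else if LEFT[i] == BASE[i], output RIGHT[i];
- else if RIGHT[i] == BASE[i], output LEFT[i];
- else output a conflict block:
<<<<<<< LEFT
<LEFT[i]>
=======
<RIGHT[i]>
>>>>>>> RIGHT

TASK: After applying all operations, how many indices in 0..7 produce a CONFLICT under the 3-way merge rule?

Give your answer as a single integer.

Final LEFT:  [delta, delta, golf, bravo, golf, golf, charlie, delta]
Final RIGHT: [alpha, charlie, charlie, bravo, alpha, golf, charlie, bravo]
i=0: L=delta=BASE, R=alpha -> take RIGHT -> alpha
i=1: L=delta=BASE, R=charlie -> take RIGHT -> charlie
i=2: BASE=alpha L=golf R=charlie all differ -> CONFLICT
i=3: L=bravo R=bravo -> agree -> bravo
i=4: BASE=charlie L=golf R=alpha all differ -> CONFLICT
i=5: L=golf R=golf -> agree -> golf
i=6: L=charlie R=charlie -> agree -> charlie
i=7: BASE=echo L=delta R=bravo all differ -> CONFLICT
Conflict count: 3

Answer: 3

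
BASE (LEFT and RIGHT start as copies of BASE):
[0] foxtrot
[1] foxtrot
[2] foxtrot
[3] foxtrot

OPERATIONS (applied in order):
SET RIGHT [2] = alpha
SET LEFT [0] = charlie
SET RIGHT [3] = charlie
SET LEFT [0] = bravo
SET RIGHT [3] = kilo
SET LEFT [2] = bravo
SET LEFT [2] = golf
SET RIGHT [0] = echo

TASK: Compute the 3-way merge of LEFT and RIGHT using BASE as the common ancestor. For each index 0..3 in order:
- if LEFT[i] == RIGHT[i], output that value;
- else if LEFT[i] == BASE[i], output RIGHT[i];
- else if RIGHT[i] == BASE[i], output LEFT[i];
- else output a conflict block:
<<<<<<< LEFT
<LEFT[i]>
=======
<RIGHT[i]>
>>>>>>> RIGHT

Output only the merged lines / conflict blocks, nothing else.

Answer: <<<<<<< LEFT
bravo
=======
echo
>>>>>>> RIGHT
foxtrot
<<<<<<< LEFT
golf
=======
alpha
>>>>>>> RIGHT
kilo

Derivation:
Final LEFT:  [bravo, foxtrot, golf, foxtrot]
Final RIGHT: [echo, foxtrot, alpha, kilo]
i=0: BASE=foxtrot L=bravo R=echo all differ -> CONFLICT
i=1: L=foxtrot R=foxtrot -> agree -> foxtrot
i=2: BASE=foxtrot L=golf R=alpha all differ -> CONFLICT
i=3: L=foxtrot=BASE, R=kilo -> take RIGHT -> kilo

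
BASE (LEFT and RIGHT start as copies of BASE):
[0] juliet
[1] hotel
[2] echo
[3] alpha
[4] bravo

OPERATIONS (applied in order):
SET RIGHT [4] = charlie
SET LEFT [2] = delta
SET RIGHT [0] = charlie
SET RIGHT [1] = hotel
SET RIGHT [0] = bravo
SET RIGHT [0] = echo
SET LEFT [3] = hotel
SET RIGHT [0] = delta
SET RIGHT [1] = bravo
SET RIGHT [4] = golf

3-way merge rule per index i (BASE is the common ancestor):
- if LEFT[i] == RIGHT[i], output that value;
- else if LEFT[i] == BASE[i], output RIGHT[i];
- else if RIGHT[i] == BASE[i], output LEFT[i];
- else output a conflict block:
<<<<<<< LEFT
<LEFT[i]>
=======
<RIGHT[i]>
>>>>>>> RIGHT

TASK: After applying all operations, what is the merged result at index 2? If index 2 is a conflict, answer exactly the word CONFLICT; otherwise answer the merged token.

Final LEFT:  [juliet, hotel, delta, hotel, bravo]
Final RIGHT: [delta, bravo, echo, alpha, golf]
i=0: L=juliet=BASE, R=delta -> take RIGHT -> delta
i=1: L=hotel=BASE, R=bravo -> take RIGHT -> bravo
i=2: L=delta, R=echo=BASE -> take LEFT -> delta
i=3: L=hotel, R=alpha=BASE -> take LEFT -> hotel
i=4: L=bravo=BASE, R=golf -> take RIGHT -> golf
Index 2 -> delta

Answer: delta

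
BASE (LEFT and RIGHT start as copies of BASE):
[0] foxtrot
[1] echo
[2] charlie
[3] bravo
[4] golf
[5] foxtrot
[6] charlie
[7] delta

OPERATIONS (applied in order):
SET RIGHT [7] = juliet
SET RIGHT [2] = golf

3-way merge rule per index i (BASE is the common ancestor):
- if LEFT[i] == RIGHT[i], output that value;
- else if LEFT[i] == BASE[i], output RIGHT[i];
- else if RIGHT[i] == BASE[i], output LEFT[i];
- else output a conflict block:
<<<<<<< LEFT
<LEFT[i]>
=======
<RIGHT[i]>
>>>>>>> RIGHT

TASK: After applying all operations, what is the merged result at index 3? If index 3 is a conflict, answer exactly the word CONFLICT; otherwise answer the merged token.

Answer: bravo

Derivation:
Final LEFT:  [foxtrot, echo, charlie, bravo, golf, foxtrot, charlie, delta]
Final RIGHT: [foxtrot, echo, golf, bravo, golf, foxtrot, charlie, juliet]
i=0: L=foxtrot R=foxtrot -> agree -> foxtrot
i=1: L=echo R=echo -> agree -> echo
i=2: L=charlie=BASE, R=golf -> take RIGHT -> golf
i=3: L=bravo R=bravo -> agree -> bravo
i=4: L=golf R=golf -> agree -> golf
i=5: L=foxtrot R=foxtrot -> agree -> foxtrot
i=6: L=charlie R=charlie -> agree -> charlie
i=7: L=delta=BASE, R=juliet -> take RIGHT -> juliet
Index 3 -> bravo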